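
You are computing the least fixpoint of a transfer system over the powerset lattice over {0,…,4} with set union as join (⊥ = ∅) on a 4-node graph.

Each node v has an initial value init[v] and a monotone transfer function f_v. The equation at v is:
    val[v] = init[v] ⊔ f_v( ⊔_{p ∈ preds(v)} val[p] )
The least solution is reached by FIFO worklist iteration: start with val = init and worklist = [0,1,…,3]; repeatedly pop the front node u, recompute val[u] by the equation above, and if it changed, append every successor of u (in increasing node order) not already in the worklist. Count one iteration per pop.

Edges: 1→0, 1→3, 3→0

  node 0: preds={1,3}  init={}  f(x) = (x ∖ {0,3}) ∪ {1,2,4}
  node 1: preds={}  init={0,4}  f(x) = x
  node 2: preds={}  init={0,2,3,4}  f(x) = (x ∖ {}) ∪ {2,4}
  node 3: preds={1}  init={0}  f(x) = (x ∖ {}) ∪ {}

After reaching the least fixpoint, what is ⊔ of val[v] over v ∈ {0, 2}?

Worklist (5 pops):
  #1 pop 0: in={0,4} → {1,2,4} (was {}); enqueue []
  #2 pop 1: in={} → {0,4} (no change)
  #3 pop 2: in={} → {0,2,3,4} (no change)
  #4 pop 3: in={0,4} → {0,4} (was {0}); enqueue [0]
  #5 pop 0: in={0,4} → {1,2,4} (no change)

Fixpoint:
  val[0] = {1,2,4}
  val[1] = {0,4}
  val[2] = {0,2,3,4}
  val[3] = {0,4}

{0,1,2,3,4}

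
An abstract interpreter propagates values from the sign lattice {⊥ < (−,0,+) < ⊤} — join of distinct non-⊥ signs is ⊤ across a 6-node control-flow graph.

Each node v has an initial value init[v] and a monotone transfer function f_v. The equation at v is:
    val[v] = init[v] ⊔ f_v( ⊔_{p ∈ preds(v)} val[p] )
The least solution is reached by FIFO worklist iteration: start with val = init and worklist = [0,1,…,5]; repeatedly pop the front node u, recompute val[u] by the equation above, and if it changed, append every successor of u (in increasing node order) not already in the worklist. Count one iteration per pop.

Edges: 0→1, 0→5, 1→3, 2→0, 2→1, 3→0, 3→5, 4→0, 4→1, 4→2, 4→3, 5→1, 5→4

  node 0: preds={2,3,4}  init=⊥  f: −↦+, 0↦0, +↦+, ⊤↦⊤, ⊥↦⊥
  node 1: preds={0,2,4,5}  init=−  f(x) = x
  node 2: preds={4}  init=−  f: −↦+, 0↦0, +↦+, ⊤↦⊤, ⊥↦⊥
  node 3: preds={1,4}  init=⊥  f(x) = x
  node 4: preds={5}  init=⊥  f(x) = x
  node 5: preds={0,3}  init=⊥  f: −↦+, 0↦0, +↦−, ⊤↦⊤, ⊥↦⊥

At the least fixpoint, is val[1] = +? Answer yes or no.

Worklist (16 pops):
  #1 pop 0: in=− → + (was ⊥); enqueue []
  #2 pop 1: in=⊤ → ⊤ (was −); enqueue []
  #3 pop 2: in=⊥ → − (no change)
  #4 pop 3: in=⊤ → ⊤ (was ⊥); enqueue [0]
  #5 pop 4: in=⊥ → ⊥ (no change)
  #6 pop 5: in=⊤ → ⊤ (was ⊥); enqueue [1,4]
  #7 pop 0: in=⊤ → ⊤ (was +); enqueue [5]
  #8 pop 1: in=⊤ → ⊤ (no change)
  #9 pop 4: in=⊤ → ⊤ (was ⊥); enqueue [0,1,2,3]
  #10 pop 5: in=⊤ → ⊤ (no change)
  #11 pop 0: in=⊤ → ⊤ (no change)
  #12 pop 1: in=⊤ → ⊤ (no change)
  #13 pop 2: in=⊤ → ⊤ (was −); enqueue [0,1]
  #14 pop 3: in=⊤ → ⊤ (no change)
  #15 pop 0: in=⊤ → ⊤ (no change)
  #16 pop 1: in=⊤ → ⊤ (no change)

Fixpoint:
  val[0] = ⊤
  val[1] = ⊤
  val[2] = ⊤
  val[3] = ⊤
  val[4] = ⊤
  val[5] = ⊤

no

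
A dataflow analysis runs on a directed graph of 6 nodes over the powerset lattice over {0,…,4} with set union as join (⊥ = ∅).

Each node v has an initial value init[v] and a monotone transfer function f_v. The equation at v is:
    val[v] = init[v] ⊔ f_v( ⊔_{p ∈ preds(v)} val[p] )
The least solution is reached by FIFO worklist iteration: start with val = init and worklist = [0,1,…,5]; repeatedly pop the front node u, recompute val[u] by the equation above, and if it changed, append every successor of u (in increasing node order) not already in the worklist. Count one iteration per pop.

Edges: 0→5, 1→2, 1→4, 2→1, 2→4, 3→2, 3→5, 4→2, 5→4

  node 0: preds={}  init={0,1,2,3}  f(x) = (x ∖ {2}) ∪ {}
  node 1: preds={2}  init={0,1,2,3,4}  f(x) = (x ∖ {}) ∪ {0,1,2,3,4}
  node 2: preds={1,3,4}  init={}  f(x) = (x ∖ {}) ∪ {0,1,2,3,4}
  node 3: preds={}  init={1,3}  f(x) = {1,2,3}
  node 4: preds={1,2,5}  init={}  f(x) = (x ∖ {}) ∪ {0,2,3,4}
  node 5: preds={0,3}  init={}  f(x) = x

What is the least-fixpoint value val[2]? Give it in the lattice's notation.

{0,1,2,3,4}

Iteration log — 9 steps:
  step 1. node 0  ⊔preds={}  new={0,1,2,3}  stable
  step 2. node 1  ⊔preds={}  new={0,1,2,3,4}  stable
  step 3. node 2  ⊔preds={0,1,2,3,4}  new={0,1,2,3,4}  old={}  +wl: 1
  step 4. node 3  ⊔preds={}  new={1,2,3}  old={1,3}  +wl: 2
  step 5. node 4  ⊔preds={0,1,2,3,4}  new={0,1,2,3,4}  old={}  +wl: 
  step 6. node 5  ⊔preds={0,1,2,3}  new={0,1,2,3}  old={}  +wl: 4
  step 7. node 1  ⊔preds={0,1,2,3,4}  new={0,1,2,3,4}  stable
  step 8. node 2  ⊔preds={0,1,2,3,4}  new={0,1,2,3,4}  stable
  step 9. node 4  ⊔preds={0,1,2,3,4}  new={0,1,2,3,4}  stable

Least fixpoint reached:
  node 0: {0,1,2,3}
  node 1: {0,1,2,3,4}
  node 2: {0,1,2,3,4}
  node 3: {1,2,3}
  node 4: {0,1,2,3,4}
  node 5: {0,1,2,3}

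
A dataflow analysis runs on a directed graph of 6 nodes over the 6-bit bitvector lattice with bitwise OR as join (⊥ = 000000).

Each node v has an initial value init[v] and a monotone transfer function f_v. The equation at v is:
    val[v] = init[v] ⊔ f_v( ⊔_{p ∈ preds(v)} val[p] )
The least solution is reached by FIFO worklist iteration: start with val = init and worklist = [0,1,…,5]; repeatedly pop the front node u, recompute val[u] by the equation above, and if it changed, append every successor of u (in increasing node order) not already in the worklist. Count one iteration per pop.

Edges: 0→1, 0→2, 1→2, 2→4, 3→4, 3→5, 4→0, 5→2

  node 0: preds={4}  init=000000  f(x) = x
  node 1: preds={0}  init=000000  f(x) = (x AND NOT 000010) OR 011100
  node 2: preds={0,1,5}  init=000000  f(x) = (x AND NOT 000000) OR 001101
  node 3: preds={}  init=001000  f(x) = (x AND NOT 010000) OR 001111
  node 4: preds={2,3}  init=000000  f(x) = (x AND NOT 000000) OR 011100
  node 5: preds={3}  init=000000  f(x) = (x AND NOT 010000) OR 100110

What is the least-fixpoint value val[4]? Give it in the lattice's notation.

111111

Worklist (14 pops):
  #1 pop 0: in=000000 → 000000 (no change)
  #2 pop 1: in=000000 → 011100 (was 000000); enqueue []
  #3 pop 2: in=011100 → 011101 (was 000000); enqueue []
  #4 pop 3: in=000000 → 001111 (was 001000); enqueue []
  #5 pop 4: in=011111 → 011111 (was 000000); enqueue [0]
  #6 pop 5: in=001111 → 101111 (was 000000); enqueue [2]
  #7 pop 0: in=011111 → 011111 (was 000000); enqueue [1]
  #8 pop 2: in=111111 → 111111 (was 011101); enqueue [4]
  #9 pop 1: in=011111 → 011101 (was 011100); enqueue [2]
  #10 pop 4: in=111111 → 111111 (was 011111); enqueue [0]
  #11 pop 2: in=111111 → 111111 (no change)
  #12 pop 0: in=111111 → 111111 (was 011111); enqueue [1,2]
  #13 pop 1: in=111111 → 111101 (was 011101); enqueue []
  #14 pop 2: in=111111 → 111111 (no change)

Fixpoint:
  val[0] = 111111
  val[1] = 111101
  val[2] = 111111
  val[3] = 001111
  val[4] = 111111
  val[5] = 101111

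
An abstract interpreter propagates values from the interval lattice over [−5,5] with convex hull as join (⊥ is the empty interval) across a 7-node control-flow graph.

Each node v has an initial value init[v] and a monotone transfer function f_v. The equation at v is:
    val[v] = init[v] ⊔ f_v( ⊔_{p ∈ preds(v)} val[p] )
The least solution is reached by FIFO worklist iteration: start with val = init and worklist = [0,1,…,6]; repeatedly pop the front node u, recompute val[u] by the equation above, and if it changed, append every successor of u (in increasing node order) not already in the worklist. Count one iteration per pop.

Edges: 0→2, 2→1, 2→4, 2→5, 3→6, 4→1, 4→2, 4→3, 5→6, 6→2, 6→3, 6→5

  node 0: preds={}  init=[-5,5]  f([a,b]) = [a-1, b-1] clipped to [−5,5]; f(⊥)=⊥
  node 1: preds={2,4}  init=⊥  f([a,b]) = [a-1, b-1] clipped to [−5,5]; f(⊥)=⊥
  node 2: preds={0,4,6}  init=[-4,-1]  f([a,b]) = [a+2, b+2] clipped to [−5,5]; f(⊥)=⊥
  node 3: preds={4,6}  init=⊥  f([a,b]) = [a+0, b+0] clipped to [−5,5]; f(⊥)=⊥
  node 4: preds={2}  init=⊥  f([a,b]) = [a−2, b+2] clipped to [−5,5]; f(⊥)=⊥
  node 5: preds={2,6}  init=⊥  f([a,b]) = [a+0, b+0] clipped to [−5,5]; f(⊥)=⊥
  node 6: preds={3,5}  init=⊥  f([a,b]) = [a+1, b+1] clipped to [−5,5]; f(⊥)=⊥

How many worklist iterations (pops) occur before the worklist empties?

15

Trace (15 dequeues):
  [1] u=0 | in ⊥ | out [-5,5] | ==
  [2] u=1 | in [-4,-1] | out [-5,-2] | prev ⊥ | push {}
  [3] u=2 | in [-5,5] | out [-4,5] | prev [-4,-1] | push {1}
  [4] u=3 | in ⊥ | out ⊥ | ==
  [5] u=4 | in [-4,5] | out [-5,5] | prev ⊥ | push {2,3}
  [6] u=5 | in [-4,5] | out [-4,5] | prev ⊥ | push {}
  [7] u=6 | in [-4,5] | out [-3,5] | prev ⊥ | push {5}
  [8] u=1 | in [-5,5] | out [-5,4] | prev [-5,-2] | push {}
  [9] u=2 | in [-5,5] | out [-4,5] | ==
  [10] u=3 | in [-5,5] | out [-5,5] | prev ⊥ | push {6}
  [11] u=5 | in [-4,5] | out [-4,5] | ==
  [12] u=6 | in [-5,5] | out [-4,5] | prev [-3,5] | push {2,3,5}
  [13] u=2 | in [-5,5] | out [-4,5] | ==
  [14] u=3 | in [-5,5] | out [-5,5] | ==
  [15] u=5 | in [-4,5] | out [-4,5] | ==

Converged values:
  [0] [-5,5]
  [1] [-5,4]
  [2] [-4,5]
  [3] [-5,5]
  [4] [-5,5]
  [5] [-4,5]
  [6] [-4,5]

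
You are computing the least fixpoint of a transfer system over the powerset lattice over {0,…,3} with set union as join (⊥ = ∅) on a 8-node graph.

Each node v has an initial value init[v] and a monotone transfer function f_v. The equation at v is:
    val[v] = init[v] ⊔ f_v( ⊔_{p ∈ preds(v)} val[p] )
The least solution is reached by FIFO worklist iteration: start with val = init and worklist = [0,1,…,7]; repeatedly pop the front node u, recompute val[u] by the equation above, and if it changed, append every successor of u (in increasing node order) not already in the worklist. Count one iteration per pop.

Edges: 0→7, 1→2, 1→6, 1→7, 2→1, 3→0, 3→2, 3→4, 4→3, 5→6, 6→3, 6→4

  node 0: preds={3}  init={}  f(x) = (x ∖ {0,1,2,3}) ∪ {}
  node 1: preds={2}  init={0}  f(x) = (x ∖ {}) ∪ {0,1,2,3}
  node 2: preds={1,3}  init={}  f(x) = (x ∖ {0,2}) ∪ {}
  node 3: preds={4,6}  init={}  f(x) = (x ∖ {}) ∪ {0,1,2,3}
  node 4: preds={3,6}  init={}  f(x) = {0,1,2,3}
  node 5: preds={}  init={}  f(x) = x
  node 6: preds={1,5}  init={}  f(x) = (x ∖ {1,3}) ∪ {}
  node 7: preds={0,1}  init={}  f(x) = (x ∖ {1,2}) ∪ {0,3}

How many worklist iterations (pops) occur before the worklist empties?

13

Iteration log — 13 steps:
  step 1. node 0  ⊔preds={}  new={}  stable
  step 2. node 1  ⊔preds={}  new={0,1,2,3}  old={0}  +wl: 
  step 3. node 2  ⊔preds={0,1,2,3}  new={1,3}  old={}  +wl: 1
  step 4. node 3  ⊔preds={}  new={0,1,2,3}  old={}  +wl: 0,2
  step 5. node 4  ⊔preds={0,1,2,3}  new={0,1,2,3}  old={}  +wl: 3
  step 6. node 5  ⊔preds={}  new={}  stable
  step 7. node 6  ⊔preds={0,1,2,3}  new={0,2}  old={}  +wl: 4
  step 8. node 7  ⊔preds={0,1,2,3}  new={0,3}  old={}  +wl: 
  step 9. node 1  ⊔preds={1,3}  new={0,1,2,3}  stable
  step 10. node 0  ⊔preds={0,1,2,3}  new={}  stable
  step 11. node 2  ⊔preds={0,1,2,3}  new={1,3}  stable
  step 12. node 3  ⊔preds={0,1,2,3}  new={0,1,2,3}  stable
  step 13. node 4  ⊔preds={0,1,2,3}  new={0,1,2,3}  stable

Least fixpoint reached:
  node 0: {}
  node 1: {0,1,2,3}
  node 2: {1,3}
  node 3: {0,1,2,3}
  node 4: {0,1,2,3}
  node 5: {}
  node 6: {0,2}
  node 7: {0,3}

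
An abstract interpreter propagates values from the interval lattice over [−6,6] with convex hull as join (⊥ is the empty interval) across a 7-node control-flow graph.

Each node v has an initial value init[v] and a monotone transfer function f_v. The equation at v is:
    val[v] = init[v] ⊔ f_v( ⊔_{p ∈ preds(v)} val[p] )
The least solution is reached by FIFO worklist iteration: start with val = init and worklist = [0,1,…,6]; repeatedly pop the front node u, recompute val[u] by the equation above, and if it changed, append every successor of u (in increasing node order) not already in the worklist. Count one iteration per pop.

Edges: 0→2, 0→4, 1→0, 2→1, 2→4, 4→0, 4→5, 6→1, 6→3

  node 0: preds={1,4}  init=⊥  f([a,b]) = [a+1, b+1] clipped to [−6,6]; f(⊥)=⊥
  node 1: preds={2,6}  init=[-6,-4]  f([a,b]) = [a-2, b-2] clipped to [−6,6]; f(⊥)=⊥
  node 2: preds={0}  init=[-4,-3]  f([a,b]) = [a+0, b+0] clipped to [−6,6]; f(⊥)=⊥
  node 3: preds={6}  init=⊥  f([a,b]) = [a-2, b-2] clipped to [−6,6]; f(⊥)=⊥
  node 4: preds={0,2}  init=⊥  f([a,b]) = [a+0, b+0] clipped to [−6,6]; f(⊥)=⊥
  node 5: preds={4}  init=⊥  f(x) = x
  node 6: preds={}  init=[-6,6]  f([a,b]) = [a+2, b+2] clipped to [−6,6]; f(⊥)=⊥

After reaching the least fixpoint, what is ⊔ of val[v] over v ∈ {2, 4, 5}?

Iteration log — 19 steps:
  step 1. node 0  ⊔preds=[-6,-4]  new=[-5,-3]  old=⊥  +wl: 
  step 2. node 1  ⊔preds=[-6,6]  new=[-6,4]  old=[-6,-4]  +wl: 0
  step 3. node 2  ⊔preds=[-5,-3]  new=[-5,-3]  old=[-4,-3]  +wl: 1
  step 4. node 3  ⊔preds=[-6,6]  new=[-6,4]  old=⊥  +wl: 
  step 5. node 4  ⊔preds=[-5,-3]  new=[-5,-3]  old=⊥  +wl: 
  step 6. node 5  ⊔preds=[-5,-3]  new=[-5,-3]  old=⊥  +wl: 
  step 7. node 6  ⊔preds=⊥  new=[-6,6]  stable
  step 8. node 0  ⊔preds=[-6,4]  new=[-5,5]  old=[-5,-3]  +wl: 2,4
  step 9. node 1  ⊔preds=[-6,6]  new=[-6,4]  stable
  step 10. node 2  ⊔preds=[-5,5]  new=[-5,5]  old=[-5,-3]  +wl: 1
  step 11. node 4  ⊔preds=[-5,5]  new=[-5,5]  old=[-5,-3]  +wl: 0,5
  step 12. node 1  ⊔preds=[-6,6]  new=[-6,4]  stable
  step 13. node 0  ⊔preds=[-6,5]  new=[-5,6]  old=[-5,5]  +wl: 2,4
  step 14. node 5  ⊔preds=[-5,5]  new=[-5,5]  old=[-5,-3]  +wl: 
  step 15. node 2  ⊔preds=[-5,6]  new=[-5,6]  old=[-5,5]  +wl: 1
  step 16. node 4  ⊔preds=[-5,6]  new=[-5,6]  old=[-5,5]  +wl: 0,5
  step 17. node 1  ⊔preds=[-6,6]  new=[-6,4]  stable
  step 18. node 0  ⊔preds=[-6,6]  new=[-5,6]  stable
  step 19. node 5  ⊔preds=[-5,6]  new=[-5,6]  old=[-5,5]  +wl: 

Least fixpoint reached:
  node 0: [-5,6]
  node 1: [-6,4]
  node 2: [-5,6]
  node 3: [-6,4]
  node 4: [-5,6]
  node 5: [-5,6]
  node 6: [-6,6]

[-5,6]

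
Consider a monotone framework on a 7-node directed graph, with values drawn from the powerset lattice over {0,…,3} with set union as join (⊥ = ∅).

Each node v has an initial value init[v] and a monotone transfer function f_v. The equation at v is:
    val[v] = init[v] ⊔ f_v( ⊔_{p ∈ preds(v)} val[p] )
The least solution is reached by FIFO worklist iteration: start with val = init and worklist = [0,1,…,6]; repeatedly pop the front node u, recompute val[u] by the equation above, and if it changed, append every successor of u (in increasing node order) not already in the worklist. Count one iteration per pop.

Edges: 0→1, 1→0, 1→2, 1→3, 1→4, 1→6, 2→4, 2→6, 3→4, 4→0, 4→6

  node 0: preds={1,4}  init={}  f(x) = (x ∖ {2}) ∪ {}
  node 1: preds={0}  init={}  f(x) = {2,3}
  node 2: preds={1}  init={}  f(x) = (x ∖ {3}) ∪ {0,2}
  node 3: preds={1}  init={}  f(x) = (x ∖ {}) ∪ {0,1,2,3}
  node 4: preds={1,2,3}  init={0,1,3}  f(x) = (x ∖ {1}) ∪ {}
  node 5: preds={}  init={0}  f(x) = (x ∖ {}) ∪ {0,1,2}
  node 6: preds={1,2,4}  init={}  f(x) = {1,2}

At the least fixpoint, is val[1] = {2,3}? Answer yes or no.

Trace (8 dequeues):
  [1] u=0 | in {0,1,3} | out {0,1,3} | prev {} | push {}
  [2] u=1 | in {0,1,3} | out {2,3} | prev {} | push {0}
  [3] u=2 | in {2,3} | out {0,2} | prev {} | push {}
  [4] u=3 | in {2,3} | out {0,1,2,3} | prev {} | push {}
  [5] u=4 | in {0,1,2,3} | out {0,1,2,3} | prev {0,1,3} | push {}
  [6] u=5 | in {} | out {0,1,2} | prev {0} | push {}
  [7] u=6 | in {0,1,2,3} | out {1,2} | prev {} | push {}
  [8] u=0 | in {0,1,2,3} | out {0,1,3} | ==

Converged values:
  [0] {0,1,3}
  [1] {2,3}
  [2] {0,2}
  [3] {0,1,2,3}
  [4] {0,1,2,3}
  [5] {0,1,2}
  [6] {1,2}

yes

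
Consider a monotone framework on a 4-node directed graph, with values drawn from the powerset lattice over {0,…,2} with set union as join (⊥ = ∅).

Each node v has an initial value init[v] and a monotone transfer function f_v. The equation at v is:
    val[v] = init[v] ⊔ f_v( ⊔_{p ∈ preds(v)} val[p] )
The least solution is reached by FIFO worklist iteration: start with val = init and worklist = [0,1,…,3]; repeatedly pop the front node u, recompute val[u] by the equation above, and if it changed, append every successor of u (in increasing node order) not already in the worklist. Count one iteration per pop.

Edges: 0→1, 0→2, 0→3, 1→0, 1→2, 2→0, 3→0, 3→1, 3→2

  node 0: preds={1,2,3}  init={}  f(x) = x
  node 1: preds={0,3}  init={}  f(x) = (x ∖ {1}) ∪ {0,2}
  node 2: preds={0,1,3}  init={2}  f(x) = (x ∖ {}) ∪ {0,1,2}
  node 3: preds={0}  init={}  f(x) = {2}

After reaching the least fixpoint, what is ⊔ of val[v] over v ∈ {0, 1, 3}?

Iteration log — 8 steps:
  step 1. node 0  ⊔preds={2}  new={2}  old={}  +wl: 
  step 2. node 1  ⊔preds={2}  new={0,2}  old={}  +wl: 0
  step 3. node 2  ⊔preds={0,2}  new={0,1,2}  old={2}  +wl: 
  step 4. node 3  ⊔preds={2}  new={2}  old={}  +wl: 1,2
  step 5. node 0  ⊔preds={0,1,2}  new={0,1,2}  old={2}  +wl: 3
  step 6. node 1  ⊔preds={0,1,2}  new={0,2}  stable
  step 7. node 2  ⊔preds={0,1,2}  new={0,1,2}  stable
  step 8. node 3  ⊔preds={0,1,2}  new={2}  stable

Least fixpoint reached:
  node 0: {0,1,2}
  node 1: {0,2}
  node 2: {0,1,2}
  node 3: {2}

{0,1,2}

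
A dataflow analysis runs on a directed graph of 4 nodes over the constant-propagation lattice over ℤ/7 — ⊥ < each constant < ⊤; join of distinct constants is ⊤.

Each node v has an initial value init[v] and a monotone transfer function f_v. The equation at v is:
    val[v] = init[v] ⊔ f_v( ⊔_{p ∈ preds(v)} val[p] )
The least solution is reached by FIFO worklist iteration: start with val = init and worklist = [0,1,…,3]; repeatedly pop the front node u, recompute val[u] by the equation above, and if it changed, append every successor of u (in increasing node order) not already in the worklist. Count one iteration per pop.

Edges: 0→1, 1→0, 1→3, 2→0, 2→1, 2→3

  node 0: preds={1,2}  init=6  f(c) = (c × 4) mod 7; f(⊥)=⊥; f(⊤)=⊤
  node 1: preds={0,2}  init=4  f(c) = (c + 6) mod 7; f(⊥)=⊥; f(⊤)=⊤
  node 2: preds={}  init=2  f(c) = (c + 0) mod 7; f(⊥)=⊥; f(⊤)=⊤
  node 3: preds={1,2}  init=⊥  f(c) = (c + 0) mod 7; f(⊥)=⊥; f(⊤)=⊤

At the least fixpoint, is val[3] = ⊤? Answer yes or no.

Iteration log — 5 steps:
  step 1. node 0  ⊔preds=⊤  new=⊤  old=6  +wl: 
  step 2. node 1  ⊔preds=⊤  new=⊤  old=4  +wl: 0
  step 3. node 2  ⊔preds=⊥  new=2  stable
  step 4. node 3  ⊔preds=⊤  new=⊤  old=⊥  +wl: 
  step 5. node 0  ⊔preds=⊤  new=⊤  stable

Least fixpoint reached:
  node 0: ⊤
  node 1: ⊤
  node 2: 2
  node 3: ⊤

yes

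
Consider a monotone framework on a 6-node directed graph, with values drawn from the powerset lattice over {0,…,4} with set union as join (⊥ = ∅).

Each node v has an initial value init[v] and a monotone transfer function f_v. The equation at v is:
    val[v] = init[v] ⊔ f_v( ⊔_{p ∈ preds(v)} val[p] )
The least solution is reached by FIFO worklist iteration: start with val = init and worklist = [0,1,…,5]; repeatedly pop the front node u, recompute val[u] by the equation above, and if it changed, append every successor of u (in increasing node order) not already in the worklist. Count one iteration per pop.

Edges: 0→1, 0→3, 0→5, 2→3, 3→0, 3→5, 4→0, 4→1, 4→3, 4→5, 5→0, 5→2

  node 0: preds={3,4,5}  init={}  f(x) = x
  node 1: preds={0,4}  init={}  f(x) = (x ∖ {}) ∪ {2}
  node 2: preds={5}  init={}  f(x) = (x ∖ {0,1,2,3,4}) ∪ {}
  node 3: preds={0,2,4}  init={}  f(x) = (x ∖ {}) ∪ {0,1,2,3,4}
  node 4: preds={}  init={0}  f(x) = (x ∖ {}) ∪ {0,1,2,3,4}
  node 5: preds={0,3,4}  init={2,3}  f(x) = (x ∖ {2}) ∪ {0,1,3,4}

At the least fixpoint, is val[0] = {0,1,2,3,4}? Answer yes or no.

yes

Iteration log — 11 steps:
  step 1. node 0  ⊔preds={0,2,3}  new={0,2,3}  old={}  +wl: 
  step 2. node 1  ⊔preds={0,2,3}  new={0,2,3}  old={}  +wl: 
  step 3. node 2  ⊔preds={2,3}  new={}  stable
  step 4. node 3  ⊔preds={0,2,3}  new={0,1,2,3,4}  old={}  +wl: 0
  step 5. node 4  ⊔preds={}  new={0,1,2,3,4}  old={0}  +wl: 1,3
  step 6. node 5  ⊔preds={0,1,2,3,4}  new={0,1,2,3,4}  old={2,3}  +wl: 2
  step 7. node 0  ⊔preds={0,1,2,3,4}  new={0,1,2,3,4}  old={0,2,3}  +wl: 5
  step 8. node 1  ⊔preds={0,1,2,3,4}  new={0,1,2,3,4}  old={0,2,3}  +wl: 
  step 9. node 3  ⊔preds={0,1,2,3,4}  new={0,1,2,3,4}  stable
  step 10. node 2  ⊔preds={0,1,2,3,4}  new={}  stable
  step 11. node 5  ⊔preds={0,1,2,3,4}  new={0,1,2,3,4}  stable

Least fixpoint reached:
  node 0: {0,1,2,3,4}
  node 1: {0,1,2,3,4}
  node 2: {}
  node 3: {0,1,2,3,4}
  node 4: {0,1,2,3,4}
  node 5: {0,1,2,3,4}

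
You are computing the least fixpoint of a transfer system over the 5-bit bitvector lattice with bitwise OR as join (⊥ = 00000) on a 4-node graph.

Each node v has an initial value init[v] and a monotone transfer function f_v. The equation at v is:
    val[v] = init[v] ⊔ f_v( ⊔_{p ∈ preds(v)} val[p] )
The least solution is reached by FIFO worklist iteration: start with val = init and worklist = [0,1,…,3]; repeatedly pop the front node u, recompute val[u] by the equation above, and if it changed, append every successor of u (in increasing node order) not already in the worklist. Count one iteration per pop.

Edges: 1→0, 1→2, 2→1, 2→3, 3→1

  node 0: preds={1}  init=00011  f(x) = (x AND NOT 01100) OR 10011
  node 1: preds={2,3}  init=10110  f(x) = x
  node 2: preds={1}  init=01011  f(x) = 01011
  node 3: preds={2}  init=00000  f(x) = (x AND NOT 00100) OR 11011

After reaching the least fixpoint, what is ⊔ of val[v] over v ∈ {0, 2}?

11011

Iteration log — 6 steps:
  step 1. node 0  ⊔preds=10110  new=10011  old=00011  +wl: 
  step 2. node 1  ⊔preds=01011  new=11111  old=10110  +wl: 0
  step 3. node 2  ⊔preds=11111  new=01011  stable
  step 4. node 3  ⊔preds=01011  new=11011  old=00000  +wl: 1
  step 5. node 0  ⊔preds=11111  new=10011  stable
  step 6. node 1  ⊔preds=11011  new=11111  stable

Least fixpoint reached:
  node 0: 10011
  node 1: 11111
  node 2: 01011
  node 3: 11011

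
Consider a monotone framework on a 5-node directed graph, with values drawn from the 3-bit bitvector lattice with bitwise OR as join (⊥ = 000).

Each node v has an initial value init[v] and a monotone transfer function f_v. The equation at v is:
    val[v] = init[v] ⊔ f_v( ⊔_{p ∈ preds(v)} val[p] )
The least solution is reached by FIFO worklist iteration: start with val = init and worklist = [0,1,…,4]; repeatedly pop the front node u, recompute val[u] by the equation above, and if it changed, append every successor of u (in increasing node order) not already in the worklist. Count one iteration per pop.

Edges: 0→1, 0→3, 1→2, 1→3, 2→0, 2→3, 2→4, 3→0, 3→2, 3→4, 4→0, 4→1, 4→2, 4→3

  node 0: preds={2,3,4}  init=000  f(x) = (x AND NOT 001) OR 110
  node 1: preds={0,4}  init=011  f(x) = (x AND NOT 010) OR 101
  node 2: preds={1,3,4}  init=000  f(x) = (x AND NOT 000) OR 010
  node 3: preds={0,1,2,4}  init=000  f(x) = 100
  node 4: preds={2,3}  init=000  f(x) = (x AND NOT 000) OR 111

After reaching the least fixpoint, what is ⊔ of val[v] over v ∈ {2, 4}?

111

Iteration log — 9 steps:
  step 1. node 0  ⊔preds=000  new=110  old=000  +wl: 
  step 2. node 1  ⊔preds=110  new=111  old=011  +wl: 
  step 3. node 2  ⊔preds=111  new=111  old=000  +wl: 0
  step 4. node 3  ⊔preds=111  new=100  old=000  +wl: 2
  step 5. node 4  ⊔preds=111  new=111  old=000  +wl: 1,3
  step 6. node 0  ⊔preds=111  new=110  stable
  step 7. node 2  ⊔preds=111  new=111  stable
  step 8. node 1  ⊔preds=111  new=111  stable
  step 9. node 3  ⊔preds=111  new=100  stable

Least fixpoint reached:
  node 0: 110
  node 1: 111
  node 2: 111
  node 3: 100
  node 4: 111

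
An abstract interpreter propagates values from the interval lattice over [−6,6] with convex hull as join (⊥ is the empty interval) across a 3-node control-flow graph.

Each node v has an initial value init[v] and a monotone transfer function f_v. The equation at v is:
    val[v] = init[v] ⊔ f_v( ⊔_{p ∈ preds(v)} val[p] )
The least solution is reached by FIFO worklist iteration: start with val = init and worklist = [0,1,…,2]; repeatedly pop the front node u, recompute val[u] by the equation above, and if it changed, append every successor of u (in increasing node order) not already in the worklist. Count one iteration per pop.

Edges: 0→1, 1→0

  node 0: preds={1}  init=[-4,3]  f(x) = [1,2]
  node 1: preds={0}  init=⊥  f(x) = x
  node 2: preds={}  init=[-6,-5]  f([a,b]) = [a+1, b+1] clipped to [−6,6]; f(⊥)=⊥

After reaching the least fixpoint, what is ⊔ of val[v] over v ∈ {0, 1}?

Trace (4 dequeues):
  [1] u=0 | in ⊥ | out [-4,3] | ==
  [2] u=1 | in [-4,3] | out [-4,3] | prev ⊥ | push {0}
  [3] u=2 | in ⊥ | out [-6,-5] | ==
  [4] u=0 | in [-4,3] | out [-4,3] | ==

Converged values:
  [0] [-4,3]
  [1] [-4,3]
  [2] [-6,-5]

[-4,3]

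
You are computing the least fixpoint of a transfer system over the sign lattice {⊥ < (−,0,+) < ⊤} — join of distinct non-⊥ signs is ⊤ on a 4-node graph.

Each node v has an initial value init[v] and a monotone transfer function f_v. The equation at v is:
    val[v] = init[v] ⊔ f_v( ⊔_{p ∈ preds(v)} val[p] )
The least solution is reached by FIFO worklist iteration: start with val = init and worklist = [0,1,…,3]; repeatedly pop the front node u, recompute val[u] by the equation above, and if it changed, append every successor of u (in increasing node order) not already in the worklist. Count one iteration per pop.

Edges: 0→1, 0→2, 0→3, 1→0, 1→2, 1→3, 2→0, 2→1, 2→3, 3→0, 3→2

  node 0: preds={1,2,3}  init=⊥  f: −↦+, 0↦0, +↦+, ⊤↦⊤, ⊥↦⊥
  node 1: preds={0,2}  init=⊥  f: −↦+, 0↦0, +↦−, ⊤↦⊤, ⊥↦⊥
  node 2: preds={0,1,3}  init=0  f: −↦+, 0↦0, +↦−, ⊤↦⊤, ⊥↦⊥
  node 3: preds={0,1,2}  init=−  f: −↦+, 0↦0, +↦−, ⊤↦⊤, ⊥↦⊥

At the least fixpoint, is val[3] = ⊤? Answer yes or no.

yes

Iteration log — 7 steps:
  step 1. node 0  ⊔preds=⊤  new=⊤  old=⊥  +wl: 
  step 2. node 1  ⊔preds=⊤  new=⊤  old=⊥  +wl: 0
  step 3. node 2  ⊔preds=⊤  new=⊤  old=0  +wl: 1
  step 4. node 3  ⊔preds=⊤  new=⊤  old=−  +wl: 2
  step 5. node 0  ⊔preds=⊤  new=⊤  stable
  step 6. node 1  ⊔preds=⊤  new=⊤  stable
  step 7. node 2  ⊔preds=⊤  new=⊤  stable

Least fixpoint reached:
  node 0: ⊤
  node 1: ⊤
  node 2: ⊤
  node 3: ⊤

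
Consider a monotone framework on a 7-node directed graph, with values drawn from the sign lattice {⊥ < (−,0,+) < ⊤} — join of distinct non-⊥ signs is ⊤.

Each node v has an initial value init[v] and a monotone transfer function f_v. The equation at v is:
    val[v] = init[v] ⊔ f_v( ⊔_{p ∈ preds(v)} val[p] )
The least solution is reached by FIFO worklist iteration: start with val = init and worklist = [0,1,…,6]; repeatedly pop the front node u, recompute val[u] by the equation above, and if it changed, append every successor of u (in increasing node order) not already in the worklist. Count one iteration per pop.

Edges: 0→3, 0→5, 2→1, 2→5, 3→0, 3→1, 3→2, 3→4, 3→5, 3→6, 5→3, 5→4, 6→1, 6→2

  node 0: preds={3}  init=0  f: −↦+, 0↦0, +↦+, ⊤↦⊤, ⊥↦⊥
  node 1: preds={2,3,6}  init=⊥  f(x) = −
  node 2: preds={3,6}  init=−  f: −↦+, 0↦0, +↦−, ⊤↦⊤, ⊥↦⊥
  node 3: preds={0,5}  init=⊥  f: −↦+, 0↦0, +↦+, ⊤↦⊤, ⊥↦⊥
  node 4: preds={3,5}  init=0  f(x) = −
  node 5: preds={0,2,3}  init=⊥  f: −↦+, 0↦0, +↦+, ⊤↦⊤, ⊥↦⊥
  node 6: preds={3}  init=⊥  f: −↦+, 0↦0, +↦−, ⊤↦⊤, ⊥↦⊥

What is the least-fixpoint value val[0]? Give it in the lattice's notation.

Worklist (21 pops):
  #1 pop 0: in=⊥ → 0 (no change)
  #2 pop 1: in=− → − (was ⊥); enqueue []
  #3 pop 2: in=⊥ → − (no change)
  #4 pop 3: in=0 → 0 (was ⊥); enqueue [0,1,2]
  #5 pop 4: in=0 → ⊤ (was 0); enqueue []
  #6 pop 5: in=⊤ → ⊤ (was ⊥); enqueue [3,4]
  #7 pop 6: in=0 → 0 (was ⊥); enqueue []
  #8 pop 0: in=0 → 0 (no change)
  #9 pop 1: in=⊤ → − (no change)
  #10 pop 2: in=0 → ⊤ (was −); enqueue [1,5]
  #11 pop 3: in=⊤ → ⊤ (was 0); enqueue [0,2,6]
  #12 pop 4: in=⊤ → ⊤ (no change)
  #13 pop 1: in=⊤ → − (no change)
  #14 pop 5: in=⊤ → ⊤ (no change)
  #15 pop 0: in=⊤ → ⊤ (was 0); enqueue [3,5]
  #16 pop 2: in=⊤ → ⊤ (no change)
  #17 pop 6: in=⊤ → ⊤ (was 0); enqueue [1,2]
  #18 pop 3: in=⊤ → ⊤ (no change)
  #19 pop 5: in=⊤ → ⊤ (no change)
  #20 pop 1: in=⊤ → − (no change)
  #21 pop 2: in=⊤ → ⊤ (no change)

Fixpoint:
  val[0] = ⊤
  val[1] = −
  val[2] = ⊤
  val[3] = ⊤
  val[4] = ⊤
  val[5] = ⊤
  val[6] = ⊤

⊤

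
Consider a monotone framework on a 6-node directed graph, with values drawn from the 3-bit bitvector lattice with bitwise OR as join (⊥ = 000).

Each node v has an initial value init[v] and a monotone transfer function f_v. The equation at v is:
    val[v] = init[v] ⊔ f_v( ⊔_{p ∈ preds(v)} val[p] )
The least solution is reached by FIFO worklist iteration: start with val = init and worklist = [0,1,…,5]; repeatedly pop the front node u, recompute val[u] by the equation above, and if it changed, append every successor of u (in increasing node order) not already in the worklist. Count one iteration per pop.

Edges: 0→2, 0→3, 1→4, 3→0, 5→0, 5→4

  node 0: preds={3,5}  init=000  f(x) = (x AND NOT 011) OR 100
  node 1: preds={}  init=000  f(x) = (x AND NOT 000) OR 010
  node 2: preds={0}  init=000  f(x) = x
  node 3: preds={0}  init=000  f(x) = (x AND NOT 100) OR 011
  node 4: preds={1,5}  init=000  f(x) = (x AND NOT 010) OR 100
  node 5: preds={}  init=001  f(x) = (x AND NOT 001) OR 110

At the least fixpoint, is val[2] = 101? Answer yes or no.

Trace (8 dequeues):
  [1] u=0 | in 001 | out 100 | prev 000 | push {}
  [2] u=1 | in 000 | out 010 | prev 000 | push {}
  [3] u=2 | in 100 | out 100 | prev 000 | push {}
  [4] u=3 | in 100 | out 011 | prev 000 | push {0}
  [5] u=4 | in 011 | out 101 | prev 000 | push {}
  [6] u=5 | in 000 | out 111 | prev 001 | push {4}
  [7] u=0 | in 111 | out 100 | ==
  [8] u=4 | in 111 | out 101 | ==

Converged values:
  [0] 100
  [1] 010
  [2] 100
  [3] 011
  [4] 101
  [5] 111

no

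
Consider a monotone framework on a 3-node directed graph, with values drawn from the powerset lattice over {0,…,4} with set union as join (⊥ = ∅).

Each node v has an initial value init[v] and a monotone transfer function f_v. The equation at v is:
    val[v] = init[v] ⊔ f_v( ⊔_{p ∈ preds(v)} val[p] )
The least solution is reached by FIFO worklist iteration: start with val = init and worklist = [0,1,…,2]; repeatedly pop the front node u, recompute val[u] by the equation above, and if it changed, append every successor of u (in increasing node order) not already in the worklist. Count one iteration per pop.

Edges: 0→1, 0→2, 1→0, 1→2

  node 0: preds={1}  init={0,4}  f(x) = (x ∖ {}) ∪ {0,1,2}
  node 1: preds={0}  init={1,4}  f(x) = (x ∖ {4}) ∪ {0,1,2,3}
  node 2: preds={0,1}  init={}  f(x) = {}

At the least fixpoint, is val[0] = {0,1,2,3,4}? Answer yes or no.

Iteration log — 6 steps:
  step 1. node 0  ⊔preds={1,4}  new={0,1,2,4}  old={0,4}  +wl: 
  step 2. node 1  ⊔preds={0,1,2,4}  new={0,1,2,3,4}  old={1,4}  +wl: 0
  step 3. node 2  ⊔preds={0,1,2,3,4}  new={}  stable
  step 4. node 0  ⊔preds={0,1,2,3,4}  new={0,1,2,3,4}  old={0,1,2,4}  +wl: 1,2
  step 5. node 1  ⊔preds={0,1,2,3,4}  new={0,1,2,3,4}  stable
  step 6. node 2  ⊔preds={0,1,2,3,4}  new={}  stable

Least fixpoint reached:
  node 0: {0,1,2,3,4}
  node 1: {0,1,2,3,4}
  node 2: {}

yes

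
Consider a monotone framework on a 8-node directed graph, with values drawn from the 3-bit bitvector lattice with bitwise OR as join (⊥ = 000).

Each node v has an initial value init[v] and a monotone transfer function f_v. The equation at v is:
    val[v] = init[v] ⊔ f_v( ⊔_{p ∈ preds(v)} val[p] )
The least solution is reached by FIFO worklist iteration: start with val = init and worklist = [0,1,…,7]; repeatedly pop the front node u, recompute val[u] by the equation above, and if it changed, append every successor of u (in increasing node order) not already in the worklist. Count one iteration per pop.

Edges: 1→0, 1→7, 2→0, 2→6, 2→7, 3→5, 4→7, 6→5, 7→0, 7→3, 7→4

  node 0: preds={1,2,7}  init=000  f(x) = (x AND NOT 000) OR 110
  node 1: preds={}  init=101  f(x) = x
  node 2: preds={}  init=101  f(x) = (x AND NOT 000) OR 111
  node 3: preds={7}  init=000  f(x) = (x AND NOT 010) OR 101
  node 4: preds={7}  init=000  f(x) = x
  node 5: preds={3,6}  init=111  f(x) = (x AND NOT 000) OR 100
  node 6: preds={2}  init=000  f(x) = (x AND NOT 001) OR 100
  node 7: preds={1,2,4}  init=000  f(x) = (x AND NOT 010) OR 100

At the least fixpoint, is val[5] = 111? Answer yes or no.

Iteration log — 13 steps:
  step 1. node 0  ⊔preds=101  new=111  old=000  +wl: 
  step 2. node 1  ⊔preds=000  new=101  stable
  step 3. node 2  ⊔preds=000  new=111  old=101  +wl: 0
  step 4. node 3  ⊔preds=000  new=101  old=000  +wl: 
  step 5. node 4  ⊔preds=000  new=000  stable
  step 6. node 5  ⊔preds=101  new=111  stable
  step 7. node 6  ⊔preds=111  new=110  old=000  +wl: 5
  step 8. node 7  ⊔preds=111  new=101  old=000  +wl: 3,4
  step 9. node 0  ⊔preds=111  new=111  stable
  step 10. node 5  ⊔preds=111  new=111  stable
  step 11. node 3  ⊔preds=101  new=101  stable
  step 12. node 4  ⊔preds=101  new=101  old=000  +wl: 7
  step 13. node 7  ⊔preds=111  new=101  stable

Least fixpoint reached:
  node 0: 111
  node 1: 101
  node 2: 111
  node 3: 101
  node 4: 101
  node 5: 111
  node 6: 110
  node 7: 101

yes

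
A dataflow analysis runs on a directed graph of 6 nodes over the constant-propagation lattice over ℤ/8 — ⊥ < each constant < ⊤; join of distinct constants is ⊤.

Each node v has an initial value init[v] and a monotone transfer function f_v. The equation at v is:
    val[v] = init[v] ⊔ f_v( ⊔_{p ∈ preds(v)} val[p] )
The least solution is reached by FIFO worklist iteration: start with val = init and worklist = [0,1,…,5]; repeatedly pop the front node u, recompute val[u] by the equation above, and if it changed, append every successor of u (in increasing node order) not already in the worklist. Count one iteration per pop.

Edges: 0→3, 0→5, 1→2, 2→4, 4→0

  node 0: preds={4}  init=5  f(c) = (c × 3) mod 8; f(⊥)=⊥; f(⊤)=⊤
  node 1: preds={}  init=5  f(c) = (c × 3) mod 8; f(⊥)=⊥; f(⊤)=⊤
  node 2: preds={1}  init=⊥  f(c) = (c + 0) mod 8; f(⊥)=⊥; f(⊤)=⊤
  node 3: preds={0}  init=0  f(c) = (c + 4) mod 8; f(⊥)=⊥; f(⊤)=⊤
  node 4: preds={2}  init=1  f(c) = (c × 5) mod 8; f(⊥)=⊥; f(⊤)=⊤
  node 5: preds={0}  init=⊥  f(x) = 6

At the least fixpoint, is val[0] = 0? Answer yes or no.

Iteration log — 6 steps:
  step 1. node 0  ⊔preds=1  new=⊤  old=5  +wl: 
  step 2. node 1  ⊔preds=⊥  new=5  stable
  step 3. node 2  ⊔preds=5  new=5  old=⊥  +wl: 
  step 4. node 3  ⊔preds=⊤  new=⊤  old=0  +wl: 
  step 5. node 4  ⊔preds=5  new=1  stable
  step 6. node 5  ⊔preds=⊤  new=6  old=⊥  +wl: 

Least fixpoint reached:
  node 0: ⊤
  node 1: 5
  node 2: 5
  node 3: ⊤
  node 4: 1
  node 5: 6

no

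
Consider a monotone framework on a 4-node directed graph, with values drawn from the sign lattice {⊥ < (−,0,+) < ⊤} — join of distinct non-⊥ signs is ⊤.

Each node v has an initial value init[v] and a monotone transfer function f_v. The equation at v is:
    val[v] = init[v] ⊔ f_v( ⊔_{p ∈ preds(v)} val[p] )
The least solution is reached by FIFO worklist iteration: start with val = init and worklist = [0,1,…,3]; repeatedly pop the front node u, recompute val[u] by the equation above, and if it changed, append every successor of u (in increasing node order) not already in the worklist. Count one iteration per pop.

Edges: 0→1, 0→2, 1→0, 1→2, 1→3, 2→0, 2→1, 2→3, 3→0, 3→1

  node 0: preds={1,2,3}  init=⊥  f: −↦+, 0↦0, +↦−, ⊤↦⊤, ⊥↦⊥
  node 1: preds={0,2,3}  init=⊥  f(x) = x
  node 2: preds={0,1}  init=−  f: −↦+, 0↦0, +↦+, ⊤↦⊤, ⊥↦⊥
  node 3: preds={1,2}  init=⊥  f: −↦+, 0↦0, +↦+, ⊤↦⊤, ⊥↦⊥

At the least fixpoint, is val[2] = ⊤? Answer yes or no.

Iteration log — 7 steps:
  step 1. node 0  ⊔preds=−  new=+  old=⊥  +wl: 
  step 2. node 1  ⊔preds=⊤  new=⊤  old=⊥  +wl: 0
  step 3. node 2  ⊔preds=⊤  new=⊤  old=−  +wl: 1
  step 4. node 3  ⊔preds=⊤  new=⊤  old=⊥  +wl: 
  step 5. node 0  ⊔preds=⊤  new=⊤  old=+  +wl: 2
  step 6. node 1  ⊔preds=⊤  new=⊤  stable
  step 7. node 2  ⊔preds=⊤  new=⊤  stable

Least fixpoint reached:
  node 0: ⊤
  node 1: ⊤
  node 2: ⊤
  node 3: ⊤

yes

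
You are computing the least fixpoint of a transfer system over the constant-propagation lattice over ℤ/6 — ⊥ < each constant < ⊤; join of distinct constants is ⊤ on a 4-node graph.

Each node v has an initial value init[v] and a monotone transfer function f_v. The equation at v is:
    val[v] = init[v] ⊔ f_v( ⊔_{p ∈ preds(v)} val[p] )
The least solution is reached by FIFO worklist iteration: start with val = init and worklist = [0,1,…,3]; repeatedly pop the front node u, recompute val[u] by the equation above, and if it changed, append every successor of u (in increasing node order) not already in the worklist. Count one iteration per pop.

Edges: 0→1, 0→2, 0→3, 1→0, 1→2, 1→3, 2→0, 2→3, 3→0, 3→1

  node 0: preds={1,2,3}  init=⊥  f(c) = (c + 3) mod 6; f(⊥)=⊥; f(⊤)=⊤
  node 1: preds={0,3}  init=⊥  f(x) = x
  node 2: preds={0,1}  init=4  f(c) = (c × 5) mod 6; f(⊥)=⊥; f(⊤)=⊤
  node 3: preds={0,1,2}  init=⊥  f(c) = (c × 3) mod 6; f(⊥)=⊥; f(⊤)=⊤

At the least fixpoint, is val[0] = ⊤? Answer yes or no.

yes

Iteration log — 9 steps:
  step 1. node 0  ⊔preds=4  new=1  old=⊥  +wl: 
  step 2. node 1  ⊔preds=1  new=1  old=⊥  +wl: 0
  step 3. node 2  ⊔preds=1  new=⊤  old=4  +wl: 
  step 4. node 3  ⊔preds=⊤  new=⊤  old=⊥  +wl: 1
  step 5. node 0  ⊔preds=⊤  new=⊤  old=1  +wl: 2,3
  step 6. node 1  ⊔preds=⊤  new=⊤  old=1  +wl: 0
  step 7. node 2  ⊔preds=⊤  new=⊤  stable
  step 8. node 3  ⊔preds=⊤  new=⊤  stable
  step 9. node 0  ⊔preds=⊤  new=⊤  stable

Least fixpoint reached:
  node 0: ⊤
  node 1: ⊤
  node 2: ⊤
  node 3: ⊤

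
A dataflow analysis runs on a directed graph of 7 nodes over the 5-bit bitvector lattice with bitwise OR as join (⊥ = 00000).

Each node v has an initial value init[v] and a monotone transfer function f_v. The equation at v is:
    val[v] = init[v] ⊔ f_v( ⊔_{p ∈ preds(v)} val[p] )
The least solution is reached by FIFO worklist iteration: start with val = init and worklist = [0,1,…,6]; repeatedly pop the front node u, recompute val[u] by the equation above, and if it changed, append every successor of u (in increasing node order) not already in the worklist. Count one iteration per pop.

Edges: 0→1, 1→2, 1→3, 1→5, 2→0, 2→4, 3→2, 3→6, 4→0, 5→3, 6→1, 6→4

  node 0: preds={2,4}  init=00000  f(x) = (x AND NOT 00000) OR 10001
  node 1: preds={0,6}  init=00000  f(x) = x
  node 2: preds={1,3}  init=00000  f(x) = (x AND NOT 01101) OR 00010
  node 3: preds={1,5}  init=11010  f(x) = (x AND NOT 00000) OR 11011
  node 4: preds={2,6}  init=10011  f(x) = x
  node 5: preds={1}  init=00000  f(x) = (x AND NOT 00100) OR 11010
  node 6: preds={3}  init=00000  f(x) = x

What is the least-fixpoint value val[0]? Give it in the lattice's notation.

11011

Trace (17 dequeues):
  [1] u=0 | in 10011 | out 10011 | prev 00000 | push {}
  [2] u=1 | in 10011 | out 10011 | prev 00000 | push {}
  [3] u=2 | in 11011 | out 10010 | prev 00000 | push {0}
  [4] u=3 | in 10011 | out 11011 | prev 11010 | push {2}
  [5] u=4 | in 10010 | out 10011 | ==
  [6] u=5 | in 10011 | out 11011 | prev 00000 | push {3}
  [7] u=6 | in 11011 | out 11011 | prev 00000 | push {1,4}
  [8] u=0 | in 10011 | out 10011 | ==
  [9] u=2 | in 11011 | out 10010 | ==
  [10] u=3 | in 11011 | out 11011 | ==
  [11] u=1 | in 11011 | out 11011 | prev 10011 | push {2,3,5}
  [12] u=4 | in 11011 | out 11011 | prev 10011 | push {0}
  [13] u=2 | in 11011 | out 10010 | ==
  [14] u=3 | in 11011 | out 11011 | ==
  [15] u=5 | in 11011 | out 11011 | ==
  [16] u=0 | in 11011 | out 11011 | prev 10011 | push {1}
  [17] u=1 | in 11011 | out 11011 | ==

Converged values:
  [0] 11011
  [1] 11011
  [2] 10010
  [3] 11011
  [4] 11011
  [5] 11011
  [6] 11011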